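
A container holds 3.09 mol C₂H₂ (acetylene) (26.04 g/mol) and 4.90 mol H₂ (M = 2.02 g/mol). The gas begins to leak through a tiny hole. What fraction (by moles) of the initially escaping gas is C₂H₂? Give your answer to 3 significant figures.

The effusion rate of species i is ∝ p_i/√M_i ∝ n_i/√M_i.
x_C₂H₂(eff) = (n_C₂H₂/√M_C₂H₂) / (n_C₂H₂/√M_C₂H₂ + n_H₂/√M_H₂)
= (3.09/√26.04) / (3.09/√26.04 + 4.90/√2.02) = 0.6055/(0.6055 + 3.448) = 0.149.

0.149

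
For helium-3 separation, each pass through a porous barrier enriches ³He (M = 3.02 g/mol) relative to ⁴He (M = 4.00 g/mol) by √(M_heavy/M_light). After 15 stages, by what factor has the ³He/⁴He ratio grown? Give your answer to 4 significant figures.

8.230

The single-stage factor is √(M_heavy/M_light), so 15 stages give [√(4.00/3.02)]^15 = (4.00/3.02)^(15/2).
= 1.32450^(15/2) = 8.230.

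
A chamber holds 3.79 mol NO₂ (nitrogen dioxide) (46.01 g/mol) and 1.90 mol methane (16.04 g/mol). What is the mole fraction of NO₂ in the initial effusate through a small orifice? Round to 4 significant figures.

Each component's effusion rate ∝ (its partial pressure)·(1/√M) ∝ n_i/√M_i.
x_NO₂(eff) = (n_NO₂/√M_NO₂) / (n_NO₂/√M_NO₂ + n_CH₄/√M_CH₄)
= (3.79/√46.01) / (3.79/√46.01 + 1.90/√16.04) = 0.5587/(0.5587 + 0.4744) = 0.5408.

0.5408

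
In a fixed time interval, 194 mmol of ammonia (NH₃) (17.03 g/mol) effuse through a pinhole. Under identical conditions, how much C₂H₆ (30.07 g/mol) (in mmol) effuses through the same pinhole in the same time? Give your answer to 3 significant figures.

Using Graham's law: rate_C₂H₆/rate_NH₃ = √(M_NH₃/M_C₂H₆) = √(17.03/30.07) = √0.5663 = 0.7526.
So the amount for C₂H₆ is 194 × 0.7526 = 146 mmol.

146 mmol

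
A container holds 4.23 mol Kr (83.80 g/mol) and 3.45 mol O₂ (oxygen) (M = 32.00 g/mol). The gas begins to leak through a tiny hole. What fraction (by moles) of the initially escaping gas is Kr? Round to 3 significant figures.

0.431

The effusion rate of species i is ∝ p_i/√M_i ∝ n_i/√M_i.
Mole fraction of Kr in the effusate = (n_Kr/√M_Kr) / (n_Kr/√M_Kr + n_O₂/√M_O₂)
= (4.23/√83.80) / (4.23/√83.80 + 3.45/√32.00) = 0.4621/(0.4621 + 0.6099) = 0.431.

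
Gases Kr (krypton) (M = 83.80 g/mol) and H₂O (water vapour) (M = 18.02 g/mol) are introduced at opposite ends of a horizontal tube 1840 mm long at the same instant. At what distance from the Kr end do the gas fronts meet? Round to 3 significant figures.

In equal time, each gas travels a distance ∝ its rate ∝ 1/√M, so d_Kr/d_H₂O = √(M_H₂O/M_Kr) = √(18.02/83.80) = 0.4637.
With d_Kr + d_H₂O = 1840 mm, d_H₂O = 1840/(1 + 0.4637) = 1257 mm.
d_Kr = 1840 − 1257 = 583 mm.

583 mm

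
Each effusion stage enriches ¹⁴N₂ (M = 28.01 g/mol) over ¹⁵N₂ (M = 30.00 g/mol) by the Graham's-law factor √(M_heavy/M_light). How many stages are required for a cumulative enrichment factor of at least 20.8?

89

Per stage α = (30.00/28.01)^(1/2) = 1.07105^0.5, giving ln α = 0.03432.
Need α^N ≥ 20.8 ⇒ N ≥ ln(20.8) / ln α = 3.035 / 0.03432 = 88.44.
So at least 89 stages are needed.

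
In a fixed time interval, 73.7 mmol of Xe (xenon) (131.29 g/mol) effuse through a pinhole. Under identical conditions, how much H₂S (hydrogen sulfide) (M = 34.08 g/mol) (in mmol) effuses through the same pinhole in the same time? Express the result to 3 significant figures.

By Graham's law, rate_H₂S/rate_Xe = √(M_Xe/M_H₂S) = √(131.29/34.08) = √3.852 = 1.963.
So the amount for H₂S is 73.7 × 1.963 = 145 mmol.

145 mmol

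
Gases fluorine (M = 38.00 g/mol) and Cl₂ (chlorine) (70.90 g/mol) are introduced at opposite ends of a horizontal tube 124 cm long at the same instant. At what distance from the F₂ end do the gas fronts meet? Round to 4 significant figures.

Distances travelled in equal time are proportional to diffusion rates, so d_F₂/d_Cl₂ = √(M_Cl₂/M_F₂) = √(70.90/38.00) = 1.366.
With d_F₂ + d_Cl₂ = 124 cm, d_Cl₂ = 124/(1 + 1.366) = 52.41 cm.
d_F₂ = 124 − 52.41 = 71.59 cm.

71.59 cm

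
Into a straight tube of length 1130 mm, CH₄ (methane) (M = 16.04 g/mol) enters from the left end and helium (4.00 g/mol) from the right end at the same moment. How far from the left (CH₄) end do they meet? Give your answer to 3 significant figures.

376 mm

In equal time, each gas travels a distance ∝ its rate ∝ 1/√M, so d_CH₄/d_He = √(M_He/M_CH₄) = √(4.00/16.04) = 0.4994.
With d_CH₄ + d_He = 1130 mm, d_He = 1130/(1 + 0.4994) = 753.6 mm.
d_CH₄ = 1130 − 753.6 = 376 mm.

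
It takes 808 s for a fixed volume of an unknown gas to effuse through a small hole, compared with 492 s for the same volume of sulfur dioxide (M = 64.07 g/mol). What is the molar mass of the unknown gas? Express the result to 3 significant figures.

From Graham's law, t_X/t_SO₂ = √(M_X/M_SO₂).
808/492 = 1.642 = √(M_X/64.07)
M_X = 64.07 × 1.642² = 64.07 × 2.697 = 173 g/mol

173 g/mol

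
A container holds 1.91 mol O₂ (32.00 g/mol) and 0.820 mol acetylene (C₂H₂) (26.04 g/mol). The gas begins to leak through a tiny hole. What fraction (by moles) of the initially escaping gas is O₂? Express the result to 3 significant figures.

0.678

The effusion rate of species i is ∝ p_i/√M_i ∝ n_i/√M_i.
x_O₂(eff) = (n_O₂/√M_O₂) / (n_O₂/√M_O₂ + n_C₂H₂/√M_C₂H₂)
= (1.91/√32.00) / (1.91/√32.00 + 0.820/√26.04) = 0.3376/(0.3376 + 0.1607) = 0.678.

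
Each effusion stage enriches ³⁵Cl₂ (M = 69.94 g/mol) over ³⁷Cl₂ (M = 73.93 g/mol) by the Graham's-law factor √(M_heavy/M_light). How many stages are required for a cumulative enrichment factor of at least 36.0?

Per stage α = (73.93/69.94)^(1/2) = 1.05705^0.5, giving ln α = 0.02774.
Need α^N ≥ 36.0 ⇒ N ≥ ln(36.0) / ln α = 3.584 / 0.02774 = 129.18.
Minimum whole number of stages: N = 130.

130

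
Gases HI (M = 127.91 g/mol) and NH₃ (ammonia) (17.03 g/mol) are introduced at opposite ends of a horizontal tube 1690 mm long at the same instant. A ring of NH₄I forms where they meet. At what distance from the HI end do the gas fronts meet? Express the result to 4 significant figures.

451.8 mm

Distances travelled in equal time are proportional to diffusion rates, so d_HI/d_NH₃ = √(M_NH₃/M_HI) = √(17.03/127.91) = 0.3649.
With d_HI + d_NH₃ = 1690 mm, d_NH₃ = 1690/(1 + 0.3649) = 1238 mm.
d_HI = 1690 − 1238 = 451.8 mm.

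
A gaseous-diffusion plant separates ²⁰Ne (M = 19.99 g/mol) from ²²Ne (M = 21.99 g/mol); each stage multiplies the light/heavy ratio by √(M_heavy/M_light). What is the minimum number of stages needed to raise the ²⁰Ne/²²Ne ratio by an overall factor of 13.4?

With α = √(21.99/19.99) per stage, ln α = ½ ln(1.10005) = 0.04768.
Need α^N ≥ 13.4 ⇒ N ≥ ln(13.4) / ln α = 2.595 / 0.04768 = 54.43.
Rounding up, N = 55 stages.

55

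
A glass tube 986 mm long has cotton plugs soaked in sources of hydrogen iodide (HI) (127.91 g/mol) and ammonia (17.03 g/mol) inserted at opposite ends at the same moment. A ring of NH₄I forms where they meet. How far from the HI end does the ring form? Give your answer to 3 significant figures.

264 mm

Graham's law gives d_HI/d_NH₃ = rate_HI/rate_NH₃ = √(M_NH₃/M_HI) = √(17.03/127.91) = 0.3649.
With d_HI + d_NH₃ = 986 mm, d_NH₃ = 986/(1 + 0.3649) = 722.4 mm.
d_HI = 986 − 722.4 = 264 mm.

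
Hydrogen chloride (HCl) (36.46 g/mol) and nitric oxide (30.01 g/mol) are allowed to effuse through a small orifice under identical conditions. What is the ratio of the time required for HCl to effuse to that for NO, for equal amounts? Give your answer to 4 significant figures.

1.102

By Graham's law, t_HCl/t_NO = √(M_HCl/M_NO) = √(36.46/30.01) = √1.215 = 1.102.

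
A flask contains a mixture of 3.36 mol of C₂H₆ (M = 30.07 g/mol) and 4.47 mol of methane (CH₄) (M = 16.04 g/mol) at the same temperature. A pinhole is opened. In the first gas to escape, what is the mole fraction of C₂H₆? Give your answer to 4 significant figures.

0.3544

Rate_i ∝ x_i/√M_i (Graham's law weighted by mole fraction), so the effusate composition follows n_i/√M_i.
x_C₂H₆(eff) = (n_C₂H₆/√M_C₂H₆) / (n_C₂H₆/√M_C₂H₆ + n_CH₄/√M_CH₄)
= (3.36/√30.07) / (3.36/√30.07 + 4.47/√16.04) = 0.6127/(0.6127 + 1.116) = 0.3544.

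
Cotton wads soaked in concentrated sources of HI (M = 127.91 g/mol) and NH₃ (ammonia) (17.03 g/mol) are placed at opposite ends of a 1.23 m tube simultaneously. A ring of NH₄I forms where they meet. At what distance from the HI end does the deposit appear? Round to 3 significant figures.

Distances travelled in equal time are proportional to diffusion rates, so d_HI/d_NH₃ = √(M_NH₃/M_HI) = √(17.03/127.91) = 0.3649.
With d_HI + d_NH₃ = 1.23 m, d_NH₃ = 1.23/(1 + 0.3649) = 0.9012 m.
d_HI = 1.23 − 0.9012 = 0.329 m.

0.329 m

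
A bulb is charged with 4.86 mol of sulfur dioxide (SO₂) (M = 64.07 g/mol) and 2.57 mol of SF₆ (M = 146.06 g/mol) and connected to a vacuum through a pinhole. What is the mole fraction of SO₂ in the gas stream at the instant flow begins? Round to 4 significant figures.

0.7406

Rate_i ∝ x_i/√M_i (Graham's law weighted by mole fraction), so the effusate composition follows n_i/√M_i.
Mole fraction of SO₂ in the effusate = (n_SO₂/√M_SO₂) / (n_SO₂/√M_SO₂ + n_SF₆/√M_SF₆)
= (4.86/√64.07) / (4.86/√64.07 + 2.57/√146.06) = 0.6072/(0.6072 + 0.2127) = 0.7406.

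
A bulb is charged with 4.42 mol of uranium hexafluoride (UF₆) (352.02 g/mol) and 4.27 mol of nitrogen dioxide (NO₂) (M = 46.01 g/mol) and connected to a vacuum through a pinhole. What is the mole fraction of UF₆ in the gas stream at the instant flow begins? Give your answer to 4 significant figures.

Effusion rate of each component ∝ n_i/√M_i (partial pressure × 1/√M).
So x_UF₆ in the escaping gas = (n_UF₆/√M_UF₆) / Σ(n_i/√M_i)
= (4.42/√352.02) / (4.42/√352.02 + 4.27/√46.01) = 0.2356/(0.2356 + 0.6295) = 0.2723.

0.2723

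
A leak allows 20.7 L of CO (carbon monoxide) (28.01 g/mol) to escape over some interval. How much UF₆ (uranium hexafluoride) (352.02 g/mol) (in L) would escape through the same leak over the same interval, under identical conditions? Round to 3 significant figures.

Graham's law gives rate_UF₆/rate_CO = √(M_CO/M_UF₆) = √(28.01/352.02) = √0.07957 = 0.2821.
So the volume for UF₆ is 20.7 × 0.2821 = 5.84 L.

5.84 L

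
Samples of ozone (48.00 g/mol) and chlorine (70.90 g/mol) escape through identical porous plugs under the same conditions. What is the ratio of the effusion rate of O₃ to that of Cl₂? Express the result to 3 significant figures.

From Graham's law, rate_O₃/rate_Cl₂ = √(M_Cl₂/M_O₃) = √(70.90/48.00) = √1.477 = 1.22.

1.22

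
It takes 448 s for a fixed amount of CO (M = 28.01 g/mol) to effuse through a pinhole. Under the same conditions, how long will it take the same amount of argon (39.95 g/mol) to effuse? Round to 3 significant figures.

535 s

Since effusion rate ∝ 1/√M, t_Ar/t_CO = √(M_Ar/M_CO) = √(39.95/28.01) = √1.426 = 1.194.
So the time for Ar is 448 × 1.194 = 535 s.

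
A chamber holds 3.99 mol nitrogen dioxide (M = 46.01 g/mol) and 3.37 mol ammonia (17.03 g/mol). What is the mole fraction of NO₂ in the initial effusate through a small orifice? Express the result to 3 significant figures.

Rate_i ∝ x_i/√M_i (Graham's law weighted by mole fraction), so the effusate composition follows n_i/√M_i.
So x_NO₂ in the escaping gas = (n_NO₂/√M_NO₂) / Σ(n_i/√M_i)
= (3.99/√46.01) / (3.99/√46.01 + 3.37/√17.03) = 0.5882/(0.5882 + 0.8166) = 0.419.

0.419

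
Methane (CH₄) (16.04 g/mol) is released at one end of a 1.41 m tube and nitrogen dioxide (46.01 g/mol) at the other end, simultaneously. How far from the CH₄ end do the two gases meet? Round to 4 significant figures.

Distances travelled in equal time are proportional to diffusion rates, so d_CH₄/d_NO₂ = √(M_NO₂/M_CH₄) = √(46.01/16.04) = 1.694.
With d_CH₄ + d_NO₂ = 1.41 m, d_NO₂ = 1.41/(1 + 1.694) = 0.5235 m.
d_CH₄ = 1.41 − 0.5235 = 0.8865 m.

0.8865 m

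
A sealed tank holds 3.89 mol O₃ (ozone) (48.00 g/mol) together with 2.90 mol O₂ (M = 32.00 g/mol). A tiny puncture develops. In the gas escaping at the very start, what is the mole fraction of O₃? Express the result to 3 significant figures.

0.523

Effusion rate of each component ∝ n_i/√M_i (partial pressure × 1/√M).
So x_O₃ in the escaping gas = (n_O₃/√M_O₃) / Σ(n_i/√M_i)
= (3.89/√48.00) / (3.89/√48.00 + 2.90/√32.00) = 0.5615/(0.5615 + 0.5127) = 0.523.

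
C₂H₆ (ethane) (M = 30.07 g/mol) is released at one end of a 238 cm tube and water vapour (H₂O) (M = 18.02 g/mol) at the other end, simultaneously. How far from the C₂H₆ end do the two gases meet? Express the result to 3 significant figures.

In equal time, each gas travels a distance ∝ its rate ∝ 1/√M, so d_C₂H₆/d_H₂O = √(M_H₂O/M_C₂H₆) = √(18.02/30.07) = 0.7741.
With d_C₂H₆ + d_H₂O = 238 cm, d_H₂O = 238/(1 + 0.7741) = 134.2 cm.
d_C₂H₆ = 238 − 134.2 = 104 cm.

104 cm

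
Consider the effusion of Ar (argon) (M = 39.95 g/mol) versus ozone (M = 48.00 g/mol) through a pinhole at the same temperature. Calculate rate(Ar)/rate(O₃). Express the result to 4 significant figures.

1.096

Graham's law gives rate_Ar/rate_O₃ = √(M_O₃/M_Ar) = √(48.00/39.95) = √1.202 = 1.096.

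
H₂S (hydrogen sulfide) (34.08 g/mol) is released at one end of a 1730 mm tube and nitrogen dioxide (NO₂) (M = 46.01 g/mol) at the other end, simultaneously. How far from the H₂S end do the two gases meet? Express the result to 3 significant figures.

In equal time, each gas travels a distance ∝ its rate ∝ 1/√M, so d_H₂S/d_NO₂ = √(M_NO₂/M_H₂S) = √(46.01/34.08) = 1.162.
With d_H₂S + d_NO₂ = 1730 mm, d_NO₂ = 1730/(1 + 1.162) = 800.2 mm.
d_H₂S = 1730 − 800.2 = 930 mm.

930 mm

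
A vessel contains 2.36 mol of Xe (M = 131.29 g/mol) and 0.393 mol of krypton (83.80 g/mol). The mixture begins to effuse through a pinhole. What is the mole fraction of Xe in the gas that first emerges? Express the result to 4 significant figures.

0.8275

The effusion rate of species i is ∝ p_i/√M_i ∝ n_i/√M_i.
x_Xe(eff) = (n_Xe/√M_Xe) / (n_Xe/√M_Xe + n_Kr/√M_Kr)
= (2.36/√131.29) / (2.36/√131.29 + 0.393/√83.80) = 0.2060/(0.2060 + 0.04293) = 0.8275.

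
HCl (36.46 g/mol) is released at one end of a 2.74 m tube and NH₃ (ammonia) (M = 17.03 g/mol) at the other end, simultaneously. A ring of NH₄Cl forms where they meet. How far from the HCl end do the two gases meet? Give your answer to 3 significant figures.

1.11 m

In equal time, each gas travels a distance ∝ its rate ∝ 1/√M, so d_HCl/d_NH₃ = √(M_NH₃/M_HCl) = √(17.03/36.46) = 0.6834.
With d_HCl + d_NH₃ = 2.74 m, d_NH₃ = 2.74/(1 + 0.6834) = 1.628 m.
d_HCl = 2.74 − 1.628 = 1.11 m.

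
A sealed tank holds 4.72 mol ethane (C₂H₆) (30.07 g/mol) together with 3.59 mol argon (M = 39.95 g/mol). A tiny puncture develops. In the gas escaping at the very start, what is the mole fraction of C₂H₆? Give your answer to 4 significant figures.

0.6025

Effusion rate of each component ∝ n_i/√M_i (partial pressure × 1/√M).
x_C₂H₆(eff) = (n_C₂H₆/√M_C₂H₆) / (n_C₂H₆/√M_C₂H₆ + n_Ar/√M_Ar)
= (4.72/√30.07) / (4.72/√30.07 + 3.59/√39.95) = 0.8607/(0.8607 + 0.5680) = 0.6025.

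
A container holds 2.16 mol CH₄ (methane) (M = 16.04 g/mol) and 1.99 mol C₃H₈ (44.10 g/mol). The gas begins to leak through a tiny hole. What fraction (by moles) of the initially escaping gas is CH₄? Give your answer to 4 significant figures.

Effusion rate of each component ∝ n_i/√M_i (partial pressure × 1/√M).
x_CH₄(eff) = (n_CH₄/√M_CH₄) / (n_CH₄/√M_CH₄ + n_C₃H₈/√M_C₃H₈)
= (2.16/√16.04) / (2.16/√16.04 + 1.99/√44.10) = 0.5393/(0.5393 + 0.2997) = 0.6428.

0.6428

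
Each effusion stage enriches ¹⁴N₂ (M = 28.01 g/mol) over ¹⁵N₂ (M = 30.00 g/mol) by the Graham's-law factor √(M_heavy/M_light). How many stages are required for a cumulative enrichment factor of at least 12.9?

With α = √(30.00/28.01) per stage, ln α = ½ ln(1.07105) = 0.03432.
Need α^N ≥ 12.9 ⇒ N ≥ ln(12.9) / ln α = 2.557 / 0.03432 = 74.52.
Rounding up, N = 75 stages.

75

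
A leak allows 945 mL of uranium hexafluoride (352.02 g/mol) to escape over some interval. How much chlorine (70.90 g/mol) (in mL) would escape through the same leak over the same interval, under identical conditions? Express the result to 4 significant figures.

Graham's law gives rate_Cl₂/rate_UF₆ = √(M_UF₆/M_Cl₂) = √(352.02/70.90) = √4.965 = 2.228.
So the volume for Cl₂ is 945 × 2.228 = 2106 mL.

2106 mL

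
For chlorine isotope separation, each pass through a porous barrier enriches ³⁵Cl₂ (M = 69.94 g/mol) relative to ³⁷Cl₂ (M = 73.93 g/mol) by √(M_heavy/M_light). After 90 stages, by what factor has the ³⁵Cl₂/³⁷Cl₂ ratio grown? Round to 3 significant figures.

Each stage multiplies the ratio by α = √(73.93/69.94), so after 90 stages the overall factor is α^90 = (73.93/69.94)^(90/2).
= 1.05705^45 = 12.1.

12.1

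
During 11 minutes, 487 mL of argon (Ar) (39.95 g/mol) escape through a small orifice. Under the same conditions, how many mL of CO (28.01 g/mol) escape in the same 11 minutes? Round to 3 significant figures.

582 mL

By Graham's law, rate_CO/rate_Ar = √(M_Ar/M_CO) = √(39.95/28.01) = √1.426 = 1.194.
So the volume for CO is 487 × 1.194 = 582 mL.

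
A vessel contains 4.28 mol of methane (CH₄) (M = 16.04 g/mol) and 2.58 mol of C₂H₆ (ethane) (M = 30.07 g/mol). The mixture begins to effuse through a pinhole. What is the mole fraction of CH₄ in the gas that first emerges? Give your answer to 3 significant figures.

Each component's effusion rate ∝ (its partial pressure)·(1/√M) ∝ n_i/√M_i.
Mole fraction of CH₄ in the effusate = (n_CH₄/√M_CH₄) / (n_CH₄/√M_CH₄ + n_C₂H₆/√M_C₂H₆)
= (4.28/√16.04) / (4.28/√16.04 + 2.58/√30.07) = 1.069/(1.069 + 0.4705) = 0.694.

0.694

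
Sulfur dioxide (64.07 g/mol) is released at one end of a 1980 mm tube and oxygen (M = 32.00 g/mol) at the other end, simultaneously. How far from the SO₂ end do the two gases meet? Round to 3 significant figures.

The fronts meet when d_SO₂ + d_O₂ = L with d_SO₂/d_O₂ = √(M_O₂/M_SO₂) (Graham's law). Here √(M_O₂/M_SO₂) = √(32.00/64.07) = 0.7067.
With d_SO₂ + d_O₂ = 1980 mm, d_O₂ = 1980/(1 + 0.7067) = 1160 mm.
d_SO₂ = 1980 − 1160 = 820 mm.

820 mm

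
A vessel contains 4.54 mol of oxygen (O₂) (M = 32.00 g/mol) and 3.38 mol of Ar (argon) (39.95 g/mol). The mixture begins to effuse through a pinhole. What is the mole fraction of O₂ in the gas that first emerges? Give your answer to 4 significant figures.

0.6001

Rate_i ∝ x_i/√M_i (Graham's law weighted by mole fraction), so the effusate composition follows n_i/√M_i.
So x_O₂ in the escaping gas = (n_O₂/√M_O₂) / Σ(n_i/√M_i)
= (4.54/√32.00) / (4.54/√32.00 + 3.38/√39.95) = 0.8026/(0.8026 + 0.5348) = 0.6001.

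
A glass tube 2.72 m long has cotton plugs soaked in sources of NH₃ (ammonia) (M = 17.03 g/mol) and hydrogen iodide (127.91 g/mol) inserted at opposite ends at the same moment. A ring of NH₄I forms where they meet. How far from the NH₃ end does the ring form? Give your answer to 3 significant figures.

In equal time, each gas travels a distance ∝ its rate ∝ 1/√M, so d_NH₃/d_HI = √(M_HI/M_NH₃) = √(127.91/17.03) = 2.741.
With d_NH₃ + d_HI = 2.72 m, d_HI = 2.72/(1 + 2.741) = 0.7272 m.
d_NH₃ = 2.72 − 0.7272 = 1.99 m.

1.99 m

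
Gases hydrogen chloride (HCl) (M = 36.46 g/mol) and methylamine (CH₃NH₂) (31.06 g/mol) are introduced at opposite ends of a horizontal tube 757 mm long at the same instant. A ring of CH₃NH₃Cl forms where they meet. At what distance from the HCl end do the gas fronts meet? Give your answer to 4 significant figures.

The fronts meet when d_HCl + d_CH₃NH₂ = L with d_HCl/d_CH₃NH₂ = √(M_CH₃NH₂/M_HCl) (Graham's law). Here √(M_CH₃NH₂/M_HCl) = √(31.06/36.46) = 0.9230.
With d_HCl + d_CH₃NH₂ = 757 mm, d_CH₃NH₂ = 757/(1 + 0.9230) = 393.7 mm.
d_HCl = 757 − 393.7 = 363.3 mm.

363.3 mm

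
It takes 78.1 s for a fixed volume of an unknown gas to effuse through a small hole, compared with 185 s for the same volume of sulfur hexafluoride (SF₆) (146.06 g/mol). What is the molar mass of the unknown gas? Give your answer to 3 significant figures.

26.0 g/mol

Using Graham's law: t_X/t_SF₆ = √(M_X/M_SF₆).
78.1/185 = 0.4222 = √(M_X/146.06)
M_X = 146.06 × 0.4222² = 146.06 × 0.1782 = 26.0 g/mol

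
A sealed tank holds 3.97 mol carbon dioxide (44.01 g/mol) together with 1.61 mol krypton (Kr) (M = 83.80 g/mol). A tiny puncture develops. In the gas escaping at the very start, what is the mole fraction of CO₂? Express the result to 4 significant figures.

The effusion rate of species i is ∝ p_i/√M_i ∝ n_i/√M_i.
x_CO₂(eff) = (n_CO₂/√M_CO₂) / (n_CO₂/√M_CO₂ + n_Kr/√M_Kr)
= (3.97/√44.01) / (3.97/√44.01 + 1.61/√83.80) = 0.5984/(0.5984 + 0.1759) = 0.7729.

0.7729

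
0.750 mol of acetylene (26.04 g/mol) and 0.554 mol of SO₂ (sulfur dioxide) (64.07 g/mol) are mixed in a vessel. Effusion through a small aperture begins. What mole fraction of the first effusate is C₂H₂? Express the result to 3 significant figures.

0.680

The effusion rate of species i is ∝ p_i/√M_i ∝ n_i/√M_i.
So x_C₂H₂ in the escaping gas = (n_C₂H₂/√M_C₂H₂) / Σ(n_i/√M_i)
= (0.750/√26.04) / (0.750/√26.04 + 0.554/√64.07) = 0.1470/(0.1470 + 0.06921) = 0.680.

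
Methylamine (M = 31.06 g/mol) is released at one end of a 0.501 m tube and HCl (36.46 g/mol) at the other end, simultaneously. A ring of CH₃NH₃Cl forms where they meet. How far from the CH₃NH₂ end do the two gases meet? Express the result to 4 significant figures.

0.2605 m

In equal time, each gas travels a distance ∝ its rate ∝ 1/√M, so d_CH₃NH₂/d_HCl = √(M_HCl/M_CH₃NH₂) = √(36.46/31.06) = 1.083.
With d_CH₃NH₂ + d_HCl = 0.501 m, d_HCl = 0.501/(1 + 1.083) = 0.2405 m.
d_CH₃NH₂ = 0.501 − 0.2405 = 0.2605 m.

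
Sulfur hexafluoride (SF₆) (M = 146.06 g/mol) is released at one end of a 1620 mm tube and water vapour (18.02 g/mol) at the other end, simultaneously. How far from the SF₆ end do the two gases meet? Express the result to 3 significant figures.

421 mm

The fronts meet when d_SF₆ + d_H₂O = L with d_SF₆/d_H₂O = √(M_H₂O/M_SF₆) (Graham's law). Here √(M_H₂O/M_SF₆) = √(18.02/146.06) = 0.3512.
With d_SF₆ + d_H₂O = 1620 mm, d_H₂O = 1620/(1 + 0.3512) = 1199 mm.
d_SF₆ = 1620 − 1199 = 421 mm.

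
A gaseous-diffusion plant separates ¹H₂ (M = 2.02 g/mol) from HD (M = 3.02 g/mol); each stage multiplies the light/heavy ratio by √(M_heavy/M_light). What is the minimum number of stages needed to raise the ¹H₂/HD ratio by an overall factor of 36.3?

Per stage α = (3.02/2.02)^(1/2) = 1.49505^0.5, giving ln α = 0.2011.
Need α^N ≥ 36.3 ⇒ N ≥ ln(36.3) / ln α = 3.592 / 0.2011 = 17.86.
Rounding up, N = 18 stages.

18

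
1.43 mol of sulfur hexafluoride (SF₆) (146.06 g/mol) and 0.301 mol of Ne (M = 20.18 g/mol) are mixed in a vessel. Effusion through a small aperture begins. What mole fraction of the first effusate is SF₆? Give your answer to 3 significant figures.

0.638

Rate_i ∝ x_i/√M_i (Graham's law weighted by mole fraction), so the effusate composition follows n_i/√M_i.
x_SF₆(eff) = (n_SF₆/√M_SF₆) / (n_SF₆/√M_SF₆ + n_Ne/√M_Ne)
= (1.43/√146.06) / (1.43/√146.06 + 0.301/√20.18) = 0.1183/(0.1183 + 0.06700) = 0.638.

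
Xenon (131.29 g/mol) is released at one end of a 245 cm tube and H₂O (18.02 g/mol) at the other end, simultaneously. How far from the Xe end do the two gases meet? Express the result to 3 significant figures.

66.2 cm

Distances travelled in equal time are proportional to diffusion rates, so d_Xe/d_H₂O = √(M_H₂O/M_Xe) = √(18.02/131.29) = 0.3705.
With d_Xe + d_H₂O = 245 cm, d_H₂O = 245/(1 + 0.3705) = 178.8 cm.
d_Xe = 245 − 178.8 = 66.2 cm.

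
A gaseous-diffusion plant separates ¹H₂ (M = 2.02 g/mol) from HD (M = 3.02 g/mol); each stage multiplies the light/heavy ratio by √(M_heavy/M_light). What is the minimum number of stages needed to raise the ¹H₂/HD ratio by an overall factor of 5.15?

Per stage α = (3.02/2.02)^(1/2) = 1.49505^0.5, giving ln α = 0.2011.
Need α^N ≥ 5.15 ⇒ N ≥ ln(5.15) / ln α = 1.639 / 0.2011 = 8.15.
Minimum whole number of stages: N = 9.

9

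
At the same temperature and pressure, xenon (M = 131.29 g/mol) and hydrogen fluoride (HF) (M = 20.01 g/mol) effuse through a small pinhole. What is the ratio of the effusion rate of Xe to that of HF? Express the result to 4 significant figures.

Using Graham's law: rate_Xe/rate_HF = √(M_HF/M_Xe) = √(20.01/131.29) = √0.1524 = 0.3904.

0.3904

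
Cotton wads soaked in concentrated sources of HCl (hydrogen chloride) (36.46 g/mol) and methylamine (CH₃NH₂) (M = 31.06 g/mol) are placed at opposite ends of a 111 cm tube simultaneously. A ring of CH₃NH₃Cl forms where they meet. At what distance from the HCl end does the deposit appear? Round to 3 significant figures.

53.3 cm

In equal time, each gas travels a distance ∝ its rate ∝ 1/√M, so d_HCl/d_CH₃NH₂ = √(M_CH₃NH₂/M_HCl) = √(31.06/36.46) = 0.9230.
With d_HCl + d_CH₃NH₂ = 111 cm, d_CH₃NH₂ = 111/(1 + 0.9230) = 57.72 cm.
d_HCl = 111 − 57.72 = 53.3 cm.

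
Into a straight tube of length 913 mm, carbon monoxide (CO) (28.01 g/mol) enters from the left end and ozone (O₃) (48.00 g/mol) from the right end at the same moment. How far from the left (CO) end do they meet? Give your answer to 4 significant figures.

517.6 mm

In equal time, each gas travels a distance ∝ its rate ∝ 1/√M, so d_CO/d_O₃ = √(M_O₃/M_CO) = √(48.00/28.01) = 1.309.
With d_CO + d_O₃ = 913 mm, d_O₃ = 913/(1 + 1.309) = 395.4 mm.
d_CO = 913 − 395.4 = 517.6 mm.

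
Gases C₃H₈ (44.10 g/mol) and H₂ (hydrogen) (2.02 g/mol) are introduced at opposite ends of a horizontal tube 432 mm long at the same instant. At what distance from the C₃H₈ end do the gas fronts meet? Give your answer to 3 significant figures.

76.2 mm

Distances travelled in equal time are proportional to diffusion rates, so d_C₃H₈/d_H₂ = √(M_H₂/M_C₃H₈) = √(2.02/44.10) = 0.2140.
With d_C₃H₈ + d_H₂ = 432 mm, d_H₂ = 432/(1 + 0.2140) = 355.8 mm.
d_C₃H₈ = 432 − 355.8 = 76.2 mm.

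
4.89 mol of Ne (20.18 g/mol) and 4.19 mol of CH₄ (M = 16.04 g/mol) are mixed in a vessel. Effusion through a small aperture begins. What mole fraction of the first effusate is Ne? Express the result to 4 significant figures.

0.5099

Rate_i ∝ x_i/√M_i (Graham's law weighted by mole fraction), so the effusate composition follows n_i/√M_i.
x_Ne(eff) = (n_Ne/√M_Ne) / (n_Ne/√M_Ne + n_CH₄/√M_CH₄)
= (4.89/√20.18) / (4.89/√20.18 + 4.19/√16.04) = 1.089/(1.089 + 1.046) = 0.5099.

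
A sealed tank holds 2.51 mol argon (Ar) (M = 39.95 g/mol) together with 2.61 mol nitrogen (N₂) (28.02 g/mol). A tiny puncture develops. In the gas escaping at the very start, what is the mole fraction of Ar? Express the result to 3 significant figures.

0.446

The effusion rate of species i is ∝ p_i/√M_i ∝ n_i/√M_i.
x_Ar(eff) = (n_Ar/√M_Ar) / (n_Ar/√M_Ar + n_N₂/√M_N₂)
= (2.51/√39.95) / (2.51/√39.95 + 2.61/√28.02) = 0.3971/(0.3971 + 0.4931) = 0.446.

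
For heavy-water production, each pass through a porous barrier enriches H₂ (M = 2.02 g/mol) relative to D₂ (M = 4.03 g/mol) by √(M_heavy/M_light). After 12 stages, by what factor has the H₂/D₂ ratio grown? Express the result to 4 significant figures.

The single-stage factor is √(M_heavy/M_light), so 12 stages give [√(4.03/2.02)]^12 = (4.03/2.02)^(12/2).
= 1.99505^6 = 63.06.

63.06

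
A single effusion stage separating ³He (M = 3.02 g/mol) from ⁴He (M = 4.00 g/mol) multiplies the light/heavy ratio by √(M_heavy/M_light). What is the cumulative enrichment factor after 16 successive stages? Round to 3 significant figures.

After 16 stages the ratio has grown by (√(4.00/3.02))^16 = (4.00/3.02)^(16/2).
= 1.32450^8 = 9.47.

9.47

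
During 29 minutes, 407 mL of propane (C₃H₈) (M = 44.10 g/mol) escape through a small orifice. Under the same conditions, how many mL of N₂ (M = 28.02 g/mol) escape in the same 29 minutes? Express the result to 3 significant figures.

Since effusion rate ∝ 1/√M, rate_N₂/rate_C₃H₈ = √(M_C₃H₈/M_N₂) = √(44.10/28.02) = √1.574 = 1.255.
So the volume for N₂ is 407 × 1.255 = 511 mL.

511 mL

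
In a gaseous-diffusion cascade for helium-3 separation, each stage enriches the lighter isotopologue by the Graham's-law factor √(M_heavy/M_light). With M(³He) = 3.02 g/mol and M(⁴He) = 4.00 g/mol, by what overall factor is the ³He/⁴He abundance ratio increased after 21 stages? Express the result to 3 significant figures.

19.1

The single-stage factor is √(M_heavy/M_light), so 21 stages give [√(4.00/3.02)]^21 = (4.00/3.02)^(21/2).
= 1.32450^(21/2) = 19.1.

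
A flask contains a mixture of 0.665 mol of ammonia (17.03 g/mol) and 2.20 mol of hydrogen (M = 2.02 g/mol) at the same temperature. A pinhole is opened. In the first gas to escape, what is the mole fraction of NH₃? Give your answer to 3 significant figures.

Effusion rate of each component ∝ n_i/√M_i (partial pressure × 1/√M).
So x_NH₃ in the escaping gas = (n_NH₃/√M_NH₃) / Σ(n_i/√M_i)
= (0.665/√17.03) / (0.665/√17.03 + 2.20/√2.02) = 0.1611/(0.1611 + 1.548) = 0.0943.

0.0943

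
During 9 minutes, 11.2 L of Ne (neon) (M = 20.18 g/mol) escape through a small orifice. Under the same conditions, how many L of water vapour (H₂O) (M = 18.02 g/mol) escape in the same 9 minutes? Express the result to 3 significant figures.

Graham's law gives rate_H₂O/rate_Ne = √(M_Ne/M_H₂O) = √(20.18/18.02) = √1.120 = 1.058.
So the volume for H₂O is 11.2 × 1.058 = 11.9 L.

11.9 L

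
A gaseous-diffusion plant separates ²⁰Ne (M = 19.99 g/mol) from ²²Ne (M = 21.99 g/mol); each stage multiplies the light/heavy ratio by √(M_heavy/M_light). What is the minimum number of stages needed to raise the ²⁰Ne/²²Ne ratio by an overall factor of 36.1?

Single-stage factor α = √(21.99/19.99), so ln α = ½ ln(1.10005) = 0.04768.
Need α^N ≥ 36.1 ⇒ N ≥ ln(36.1) / ln α = 3.586 / 0.04768 = 75.22.
So at least 76 stages are needed.

76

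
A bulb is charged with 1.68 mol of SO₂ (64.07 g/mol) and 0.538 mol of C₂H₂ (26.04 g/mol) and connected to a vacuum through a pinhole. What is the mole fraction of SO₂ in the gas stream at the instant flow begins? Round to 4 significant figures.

0.6656

Each component's effusion rate ∝ (its partial pressure)·(1/√M) ∝ n_i/√M_i.
Mole fraction of SO₂ in the effusate = (n_SO₂/√M_SO₂) / (n_SO₂/√M_SO₂ + n_C₂H₂/√M_C₂H₂)
= (1.68/√64.07) / (1.68/√64.07 + 0.538/√26.04) = 0.2099/(0.2099 + 0.1054) = 0.6656.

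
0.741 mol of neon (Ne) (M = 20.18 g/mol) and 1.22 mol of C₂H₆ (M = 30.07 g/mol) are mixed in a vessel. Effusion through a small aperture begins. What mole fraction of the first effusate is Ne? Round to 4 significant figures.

Rate_i ∝ x_i/√M_i (Graham's law weighted by mole fraction), so the effusate composition follows n_i/√M_i.
Mole fraction of Ne in the effusate = (n_Ne/√M_Ne) / (n_Ne/√M_Ne + n_C₂H₆/√M_C₂H₆)
= (0.741/√20.18) / (0.741/√20.18 + 1.22/√30.07) = 0.1650/(0.1650 + 0.2225) = 0.4258.

0.4258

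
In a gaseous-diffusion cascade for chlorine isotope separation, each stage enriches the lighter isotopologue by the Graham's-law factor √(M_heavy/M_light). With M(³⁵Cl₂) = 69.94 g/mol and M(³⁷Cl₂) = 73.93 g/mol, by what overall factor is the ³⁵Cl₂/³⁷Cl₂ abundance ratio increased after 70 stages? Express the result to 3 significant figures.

The single-stage factor is √(M_heavy/M_light), so 70 stages give [√(73.93/69.94)]^70 = (73.93/69.94)^(70/2).
= 1.05705^35 = 6.97.

6.97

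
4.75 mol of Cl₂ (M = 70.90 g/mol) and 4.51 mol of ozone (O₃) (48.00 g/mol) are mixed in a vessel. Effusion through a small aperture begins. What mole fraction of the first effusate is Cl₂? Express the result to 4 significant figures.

0.4643

Effusion rate of each component ∝ n_i/√M_i (partial pressure × 1/√M).
So x_Cl₂ in the escaping gas = (n_Cl₂/√M_Cl₂) / Σ(n_i/√M_i)
= (4.75/√70.90) / (4.75/√70.90 + 4.51/√48.00) = 0.5641/(0.5641 + 0.6510) = 0.4643.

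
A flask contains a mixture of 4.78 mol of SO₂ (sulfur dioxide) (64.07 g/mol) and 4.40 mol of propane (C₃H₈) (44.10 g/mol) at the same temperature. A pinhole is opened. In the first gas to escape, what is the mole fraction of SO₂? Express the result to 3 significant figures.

0.474

Each component's effusion rate ∝ (its partial pressure)·(1/√M) ∝ n_i/√M_i.
Mole fraction of SO₂ in the effusate = (n_SO₂/√M_SO₂) / (n_SO₂/√M_SO₂ + n_C₃H₈/√M_C₃H₈)
= (4.78/√64.07) / (4.78/√64.07 + 4.40/√44.10) = 0.5972/(0.5972 + 0.6626) = 0.474.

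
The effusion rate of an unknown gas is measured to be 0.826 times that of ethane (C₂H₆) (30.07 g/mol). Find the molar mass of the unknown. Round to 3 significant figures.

Since effusion rate ∝ 1/√M, rate_X/rate_C₂H₆ = √(M_C₂H₆/M_X).
0.826 = √(30.07/M_X)
M_X = 30.07 / 0.826² = 30.07 / 0.6823 = 44.1 g/mol

44.1 g/mol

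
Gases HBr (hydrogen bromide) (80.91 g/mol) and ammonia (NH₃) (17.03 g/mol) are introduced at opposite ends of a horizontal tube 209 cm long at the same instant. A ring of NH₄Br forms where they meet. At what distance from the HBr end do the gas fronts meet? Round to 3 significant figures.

65.7 cm

In equal time, each gas travels a distance ∝ its rate ∝ 1/√M, so d_HBr/d_NH₃ = √(M_NH₃/M_HBr) = √(17.03/80.91) = 0.4588.
With d_HBr + d_NH₃ = 209 cm, d_NH₃ = 209/(1 + 0.4588) = 143.3 cm.
d_HBr = 209 − 143.3 = 65.7 cm.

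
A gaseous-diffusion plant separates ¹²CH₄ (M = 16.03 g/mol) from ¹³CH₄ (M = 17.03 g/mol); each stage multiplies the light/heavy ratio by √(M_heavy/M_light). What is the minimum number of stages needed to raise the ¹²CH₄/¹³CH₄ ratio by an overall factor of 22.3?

103

With α = √(17.03/16.03) per stage, ln α = ½ ln(1.06238) = 0.03026.
Need α^N ≥ 22.3 ⇒ N ≥ ln(22.3) / ln α = 3.105 / 0.03026 = 102.61.
Rounding up, N = 103 stages.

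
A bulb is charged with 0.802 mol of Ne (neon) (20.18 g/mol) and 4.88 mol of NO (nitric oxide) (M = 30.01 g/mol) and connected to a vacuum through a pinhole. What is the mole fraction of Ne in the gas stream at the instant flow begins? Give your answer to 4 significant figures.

Rate_i ∝ x_i/√M_i (Graham's law weighted by mole fraction), so the effusate composition follows n_i/√M_i.
Mole fraction of Ne in the effusate = (n_Ne/√M_Ne) / (n_Ne/√M_Ne + n_NO/√M_NO)
= (0.802/√20.18) / (0.802/√20.18 + 4.88/√30.01) = 0.1785/(0.1785 + 0.8908) = 0.1670.

0.1670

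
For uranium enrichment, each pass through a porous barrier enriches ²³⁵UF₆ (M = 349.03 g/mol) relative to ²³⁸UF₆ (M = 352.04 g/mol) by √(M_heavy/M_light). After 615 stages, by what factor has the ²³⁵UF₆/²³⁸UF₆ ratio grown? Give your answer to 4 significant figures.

14.02

Overall factor = α^615 with α = √(352.04/349.03), i.e. (352.04/349.03)^(615/2).
= 1.00862^(615/2) = 14.02.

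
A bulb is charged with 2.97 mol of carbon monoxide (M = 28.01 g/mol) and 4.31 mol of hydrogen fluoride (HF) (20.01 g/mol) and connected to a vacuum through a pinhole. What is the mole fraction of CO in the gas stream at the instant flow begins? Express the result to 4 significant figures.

0.3681

Each component's effusion rate ∝ (its partial pressure)·(1/√M) ∝ n_i/√M_i.
So x_CO in the escaping gas = (n_CO/√M_CO) / Σ(n_i/√M_i)
= (2.97/√28.01) / (2.97/√28.01 + 4.31/√20.01) = 0.5612/(0.5612 + 0.9635) = 0.3681.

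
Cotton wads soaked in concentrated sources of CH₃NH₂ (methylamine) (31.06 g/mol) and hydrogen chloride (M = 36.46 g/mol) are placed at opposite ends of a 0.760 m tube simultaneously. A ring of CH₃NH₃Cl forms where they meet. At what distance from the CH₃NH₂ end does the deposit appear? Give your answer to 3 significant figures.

Graham's law gives d_CH₃NH₂/d_HCl = rate_CH₃NH₂/rate_HCl = √(M_HCl/M_CH₃NH₂) = √(36.46/31.06) = 1.083.
With d_CH₃NH₂ + d_HCl = 0.760 m, d_HCl = 0.760/(1 + 1.083) = 0.3648 m.
d_CH₃NH₂ = 0.760 − 0.3648 = 0.395 m.

0.395 m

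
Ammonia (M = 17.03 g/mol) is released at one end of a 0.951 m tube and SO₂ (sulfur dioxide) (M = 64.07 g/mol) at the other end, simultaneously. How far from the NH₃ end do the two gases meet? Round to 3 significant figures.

The fronts meet when d_NH₃ + d_SO₂ = L with d_NH₃/d_SO₂ = √(M_SO₂/M_NH₃) (Graham's law). Here √(M_SO₂/M_NH₃) = √(64.07/17.03) = 1.940.
With d_NH₃ + d_SO₂ = 0.951 m, d_SO₂ = 0.951/(1 + 1.940) = 0.3235 m.
d_NH₃ = 0.951 − 0.3235 = 0.627 m.

0.627 m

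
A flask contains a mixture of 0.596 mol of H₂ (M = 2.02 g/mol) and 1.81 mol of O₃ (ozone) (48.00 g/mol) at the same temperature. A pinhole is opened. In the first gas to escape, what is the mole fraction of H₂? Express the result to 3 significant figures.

0.616

Effusion rate of each component ∝ n_i/√M_i (partial pressure × 1/√M).
x_H₂(eff) = (n_H₂/√M_H₂) / (n_H₂/√M_H₂ + n_O₃/√M_O₃)
= (0.596/√2.02) / (0.596/√2.02 + 1.81/√48.00) = 0.4193/(0.4193 + 0.2613) = 0.616.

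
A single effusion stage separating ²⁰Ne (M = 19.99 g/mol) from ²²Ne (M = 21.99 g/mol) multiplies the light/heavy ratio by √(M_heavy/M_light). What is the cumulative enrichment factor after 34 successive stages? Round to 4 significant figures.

5.058

Each stage multiplies the ratio by α = √(21.99/19.99), so after 34 stages the overall factor is α^34 = (21.99/19.99)^(34/2).
= 1.10005^17 = 5.058.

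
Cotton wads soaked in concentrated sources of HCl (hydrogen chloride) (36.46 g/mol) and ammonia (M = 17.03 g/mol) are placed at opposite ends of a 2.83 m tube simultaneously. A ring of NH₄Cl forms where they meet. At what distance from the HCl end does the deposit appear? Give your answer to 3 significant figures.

In equal time, each gas travels a distance ∝ its rate ∝ 1/√M, so d_HCl/d_NH₃ = √(M_NH₃/M_HCl) = √(17.03/36.46) = 0.6834.
With d_HCl + d_NH₃ = 2.83 m, d_NH₃ = 2.83/(1 + 0.6834) = 1.681 m.
d_HCl = 2.83 − 1.681 = 1.15 m.

1.15 m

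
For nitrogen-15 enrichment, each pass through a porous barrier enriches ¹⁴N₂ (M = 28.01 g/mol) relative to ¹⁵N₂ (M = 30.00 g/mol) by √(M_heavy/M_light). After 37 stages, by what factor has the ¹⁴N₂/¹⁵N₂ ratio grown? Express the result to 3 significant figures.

Overall factor = α^37 with α = √(30.00/28.01), i.e. (30.00/28.01)^(37/2).
= 1.07105^(37/2) = 3.56.

3.56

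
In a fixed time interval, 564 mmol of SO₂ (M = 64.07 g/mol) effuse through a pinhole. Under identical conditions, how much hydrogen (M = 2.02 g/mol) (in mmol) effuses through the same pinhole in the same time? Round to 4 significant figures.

3176 mmol

From Graham's law, rate_H₂/rate_SO₂ = √(M_SO₂/M_H₂) = √(64.07/2.02) = √31.72 = 5.632.
So the amount for H₂ is 564 × 5.632 = 3176 mmol.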